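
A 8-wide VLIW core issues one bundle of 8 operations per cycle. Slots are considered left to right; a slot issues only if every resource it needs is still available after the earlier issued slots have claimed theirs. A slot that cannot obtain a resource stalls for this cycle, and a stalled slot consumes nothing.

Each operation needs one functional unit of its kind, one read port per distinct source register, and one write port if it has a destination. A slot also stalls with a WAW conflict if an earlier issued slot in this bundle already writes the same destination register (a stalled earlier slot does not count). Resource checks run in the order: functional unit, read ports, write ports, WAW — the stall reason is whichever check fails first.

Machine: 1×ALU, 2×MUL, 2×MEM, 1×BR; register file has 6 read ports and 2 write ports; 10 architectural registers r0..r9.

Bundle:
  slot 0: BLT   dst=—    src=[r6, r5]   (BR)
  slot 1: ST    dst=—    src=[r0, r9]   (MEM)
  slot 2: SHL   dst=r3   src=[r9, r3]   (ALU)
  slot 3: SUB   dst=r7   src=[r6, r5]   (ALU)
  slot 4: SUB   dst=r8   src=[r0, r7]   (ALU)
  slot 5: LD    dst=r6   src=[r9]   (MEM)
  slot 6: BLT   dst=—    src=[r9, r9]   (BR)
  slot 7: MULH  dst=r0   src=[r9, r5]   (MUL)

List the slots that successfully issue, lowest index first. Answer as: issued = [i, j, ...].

issued = [0, 1, 2]

#0 BR src=r6,r5 dispatched  <A:1 Mu:2 Ld:2 B:0 rd:4 wr:2>
#1 MEM src=r0,r9 dispatched  <A:1 Mu:2 Ld:1 B:0 rd:2 wr:2>
#2 ALU src=r9,r3 dispatched  <A:0 Mu:2 Ld:1 B:0 rd:0 wr:1>
#3 ALU src=r6,r5 held:FU  <A:0 Mu:2 Ld:1 B:0 rd:0 wr:1>
#4 ALU src=r0,r7 held:FU  <A:0 Mu:2 Ld:1 B:0 rd:0 wr:1>
#5 MEM src=r9 held:RD_PORT  <A:0 Mu:2 Ld:1 B:0 rd:0 wr:1>
#6 BR src=r9,r9 held:FU  <A:0 Mu:2 Ld:1 B:0 rd:0 wr:1>
#7 MUL src=r9,r5 held:RD_PORT  <A:0 Mu:2 Ld:1 B:0 rd:0 wr:1>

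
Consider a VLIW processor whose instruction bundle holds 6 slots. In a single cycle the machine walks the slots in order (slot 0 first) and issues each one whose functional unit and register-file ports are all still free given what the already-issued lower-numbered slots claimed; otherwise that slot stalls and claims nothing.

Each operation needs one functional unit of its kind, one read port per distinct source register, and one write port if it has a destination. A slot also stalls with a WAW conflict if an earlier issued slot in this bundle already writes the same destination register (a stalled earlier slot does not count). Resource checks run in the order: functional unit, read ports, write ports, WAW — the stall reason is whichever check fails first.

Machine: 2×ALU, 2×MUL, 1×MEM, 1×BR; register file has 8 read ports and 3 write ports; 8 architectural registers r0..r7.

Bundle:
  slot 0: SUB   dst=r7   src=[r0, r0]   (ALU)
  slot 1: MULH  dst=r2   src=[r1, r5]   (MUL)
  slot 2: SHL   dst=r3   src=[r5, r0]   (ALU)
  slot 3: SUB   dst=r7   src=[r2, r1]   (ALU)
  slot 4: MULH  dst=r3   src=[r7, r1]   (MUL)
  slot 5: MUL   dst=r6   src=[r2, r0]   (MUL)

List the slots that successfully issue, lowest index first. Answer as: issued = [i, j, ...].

issued = [0, 1, 2]

  0. ALU→r7 ⇒ go  {1A/2Mu/1Ld/1B | 7r 2w}
  1. MUL→r2 ⇒ go  {1A/1Mu/1Ld/1B | 5r 1w}
  2. ALU→r3 ⇒ go  {0A/1Mu/1Ld/1B | 3r 0w}
  3. ALU→r7 ⇒ no(FU)  {0A/1Mu/1Ld/1B | 3r 0w}
  4. MUL→r3 ⇒ no(WR_PORT)  {0A/1Mu/1Ld/1B | 3r 0w}
  5. MUL→r6 ⇒ no(WR_PORT)  {0A/1Mu/1Ld/1B | 3r 0w}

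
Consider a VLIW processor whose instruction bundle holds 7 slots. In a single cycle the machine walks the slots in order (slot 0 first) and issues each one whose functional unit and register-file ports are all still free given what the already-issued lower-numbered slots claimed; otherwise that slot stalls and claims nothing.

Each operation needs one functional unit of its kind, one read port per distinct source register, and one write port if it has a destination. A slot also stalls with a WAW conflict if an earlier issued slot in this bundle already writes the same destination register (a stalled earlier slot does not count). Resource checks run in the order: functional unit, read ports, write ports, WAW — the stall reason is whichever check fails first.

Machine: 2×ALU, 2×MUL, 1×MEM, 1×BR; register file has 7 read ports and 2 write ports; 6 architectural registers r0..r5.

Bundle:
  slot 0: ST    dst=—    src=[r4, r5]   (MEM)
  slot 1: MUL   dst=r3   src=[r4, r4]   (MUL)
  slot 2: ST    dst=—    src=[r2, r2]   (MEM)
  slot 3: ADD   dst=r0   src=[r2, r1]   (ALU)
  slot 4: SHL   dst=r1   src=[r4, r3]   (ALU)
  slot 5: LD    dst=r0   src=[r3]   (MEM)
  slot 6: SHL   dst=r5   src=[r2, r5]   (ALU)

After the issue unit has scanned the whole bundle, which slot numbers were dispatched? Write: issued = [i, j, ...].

#0 MEM src=r4,r5 dispatched  <A:2 Mu:2 Ld:0 B:1 rd:5 wr:2>
#1 MUL src=r4,r4 dispatched  <A:2 Mu:1 Ld:0 B:1 rd:4 wr:1>
#2 MEM src=r2,r2 held:FU  <A:2 Mu:1 Ld:0 B:1 rd:4 wr:1>
#3 ALU src=r2,r1 dispatched  <A:1 Mu:1 Ld:0 B:1 rd:2 wr:0>
#4 ALU src=r4,r3 held:WR_PORT  <A:1 Mu:1 Ld:0 B:1 rd:2 wr:0>
#5 MEM src=r3 held:FU  <A:1 Mu:1 Ld:0 B:1 rd:2 wr:0>
#6 ALU src=r2,r5 held:WR_PORT  <A:1 Mu:1 Ld:0 B:1 rd:2 wr:0>

issued = [0, 1, 3]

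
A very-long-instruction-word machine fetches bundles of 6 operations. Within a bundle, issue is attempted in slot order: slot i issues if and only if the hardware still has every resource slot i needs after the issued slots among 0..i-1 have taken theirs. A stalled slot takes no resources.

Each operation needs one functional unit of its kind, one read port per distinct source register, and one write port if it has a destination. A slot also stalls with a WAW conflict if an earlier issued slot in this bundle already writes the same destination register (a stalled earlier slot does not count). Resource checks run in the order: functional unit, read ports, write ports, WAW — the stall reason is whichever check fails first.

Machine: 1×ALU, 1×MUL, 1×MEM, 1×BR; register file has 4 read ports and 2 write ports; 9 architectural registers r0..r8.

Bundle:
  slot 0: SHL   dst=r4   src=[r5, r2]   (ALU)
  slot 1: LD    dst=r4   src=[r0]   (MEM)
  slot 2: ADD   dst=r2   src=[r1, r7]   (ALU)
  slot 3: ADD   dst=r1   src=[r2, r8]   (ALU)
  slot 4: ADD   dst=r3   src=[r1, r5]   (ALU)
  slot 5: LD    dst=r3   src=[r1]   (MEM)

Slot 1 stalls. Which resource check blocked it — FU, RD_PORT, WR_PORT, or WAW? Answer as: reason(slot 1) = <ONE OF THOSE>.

#0 ALU src=r5,r2 dispatched  <A:0 Mu:1 Ld:1 B:1 rd:2 wr:1>
#1 MEM src=r0 held:WAW  <A:0 Mu:1 Ld:1 B:1 rd:2 wr:1>
#2 ALU src=r1,r7 held:FU  <A:0 Mu:1 Ld:1 B:1 rd:2 wr:1>
#3 ALU src=r2,r8 held:FU  <A:0 Mu:1 Ld:1 B:1 rd:2 wr:1>
#4 ALU src=r1,r5 held:FU  <A:0 Mu:1 Ld:1 B:1 rd:2 wr:1>
#5 MEM src=r1 dispatched  <A:0 Mu:1 Ld:0 B:1 rd:1 wr:0>

reason(slot 1) = WAW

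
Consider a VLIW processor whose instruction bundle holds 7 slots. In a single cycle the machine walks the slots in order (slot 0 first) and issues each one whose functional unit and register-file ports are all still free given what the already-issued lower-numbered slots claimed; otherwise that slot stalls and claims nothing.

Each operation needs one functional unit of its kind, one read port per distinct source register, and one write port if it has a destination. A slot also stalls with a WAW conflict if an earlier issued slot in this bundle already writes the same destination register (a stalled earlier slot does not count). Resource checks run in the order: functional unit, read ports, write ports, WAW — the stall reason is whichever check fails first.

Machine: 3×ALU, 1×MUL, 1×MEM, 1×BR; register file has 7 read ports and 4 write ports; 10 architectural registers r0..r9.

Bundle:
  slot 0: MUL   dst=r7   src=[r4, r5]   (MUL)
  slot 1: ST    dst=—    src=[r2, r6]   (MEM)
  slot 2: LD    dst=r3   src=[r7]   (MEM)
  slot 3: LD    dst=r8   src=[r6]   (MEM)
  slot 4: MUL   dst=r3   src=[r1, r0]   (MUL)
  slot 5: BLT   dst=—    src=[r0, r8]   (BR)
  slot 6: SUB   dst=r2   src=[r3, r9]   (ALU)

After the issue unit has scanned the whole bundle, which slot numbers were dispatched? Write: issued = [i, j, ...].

issued = [0, 1, 5]

#0 MUL src=r4,r5 dispatched  <A:3 Mu:0 Ld:1 B:1 rd:5 wr:3>
#1 MEM src=r2,r6 dispatched  <A:3 Mu:0 Ld:0 B:1 rd:3 wr:3>
#2 MEM src=r7 held:FU  <A:3 Mu:0 Ld:0 B:1 rd:3 wr:3>
#3 MEM src=r6 held:FU  <A:3 Mu:0 Ld:0 B:1 rd:3 wr:3>
#4 MUL src=r1,r0 held:FU  <A:3 Mu:0 Ld:0 B:1 rd:3 wr:3>
#5 BR src=r0,r8 dispatched  <A:3 Mu:0 Ld:0 B:0 rd:1 wr:3>
#6 ALU src=r3,r9 held:RD_PORT  <A:3 Mu:0 Ld:0 B:0 rd:1 wr:3>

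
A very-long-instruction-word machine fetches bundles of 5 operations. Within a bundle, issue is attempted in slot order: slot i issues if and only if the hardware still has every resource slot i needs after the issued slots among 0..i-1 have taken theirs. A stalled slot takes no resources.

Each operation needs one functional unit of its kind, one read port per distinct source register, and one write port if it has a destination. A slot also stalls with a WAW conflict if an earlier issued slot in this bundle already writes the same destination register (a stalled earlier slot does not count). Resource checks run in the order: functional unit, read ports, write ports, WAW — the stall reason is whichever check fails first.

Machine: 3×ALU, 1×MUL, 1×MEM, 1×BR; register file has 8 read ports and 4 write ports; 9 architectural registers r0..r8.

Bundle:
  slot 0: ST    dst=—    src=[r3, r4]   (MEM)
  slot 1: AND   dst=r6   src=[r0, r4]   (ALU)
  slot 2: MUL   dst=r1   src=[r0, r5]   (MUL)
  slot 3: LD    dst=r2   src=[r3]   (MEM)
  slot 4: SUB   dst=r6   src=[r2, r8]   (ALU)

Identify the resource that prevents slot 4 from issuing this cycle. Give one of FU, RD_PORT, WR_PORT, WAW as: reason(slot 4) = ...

  0. MEM ⇒ go  {3A/1Mu/0Ld/1B | 6r 4w}
  1. ALU→r6 ⇒ go  {2A/1Mu/0Ld/1B | 4r 3w}
  2. MUL→r1 ⇒ go  {2A/0Mu/0Ld/1B | 2r 2w}
  3. MEM→r2 ⇒ no(FU)  {2A/0Mu/0Ld/1B | 2r 2w}
  4. ALU→r6 ⇒ no(WAW)  {2A/0Mu/0Ld/1B | 2r 2w}

reason(slot 4) = WAW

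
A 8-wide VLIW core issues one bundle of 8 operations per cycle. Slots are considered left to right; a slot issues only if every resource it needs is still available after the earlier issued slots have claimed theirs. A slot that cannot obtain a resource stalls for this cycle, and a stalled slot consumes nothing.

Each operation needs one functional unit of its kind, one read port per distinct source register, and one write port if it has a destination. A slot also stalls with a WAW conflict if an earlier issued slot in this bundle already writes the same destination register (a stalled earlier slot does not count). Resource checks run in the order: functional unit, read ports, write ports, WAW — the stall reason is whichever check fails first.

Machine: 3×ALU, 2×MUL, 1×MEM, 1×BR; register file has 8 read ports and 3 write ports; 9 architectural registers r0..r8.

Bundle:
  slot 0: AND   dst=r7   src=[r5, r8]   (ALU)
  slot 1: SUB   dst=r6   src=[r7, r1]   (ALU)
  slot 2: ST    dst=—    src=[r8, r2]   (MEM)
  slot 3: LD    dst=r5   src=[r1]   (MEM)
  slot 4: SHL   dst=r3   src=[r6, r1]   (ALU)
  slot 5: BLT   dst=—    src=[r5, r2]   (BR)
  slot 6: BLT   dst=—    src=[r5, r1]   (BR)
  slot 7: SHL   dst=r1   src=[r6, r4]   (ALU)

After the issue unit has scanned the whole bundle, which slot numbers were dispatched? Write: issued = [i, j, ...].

(0) want 1×ALU +2rd +1wr — yes → AL2|MU2|ME1|BR1|rd6|wr2
(1) want 1×ALU +2rd +1wr — yes → AL1|MU2|ME1|BR1|rd4|wr1
(2) want 1×MEM +2rd +0wr — yes → AL1|MU2|ME0|BR1|rd2|wr1
(3) want 1×MEM +1rd +1wr — FU → AL1|MU2|ME0|BR1|rd2|wr1
(4) want 1×ALU +2rd +1wr — yes → AL0|MU2|ME0|BR1|rd0|wr0
(5) want 1×BR +2rd +0wr — RD_PORT → AL0|MU2|ME0|BR1|rd0|wr0
(6) want 1×BR +2rd +0wr — RD_PORT → AL0|MU2|ME0|BR1|rd0|wr0
(7) want 1×ALU +2rd +1wr — FU → AL0|MU2|ME0|BR1|rd0|wr0

issued = [0, 1, 2, 4]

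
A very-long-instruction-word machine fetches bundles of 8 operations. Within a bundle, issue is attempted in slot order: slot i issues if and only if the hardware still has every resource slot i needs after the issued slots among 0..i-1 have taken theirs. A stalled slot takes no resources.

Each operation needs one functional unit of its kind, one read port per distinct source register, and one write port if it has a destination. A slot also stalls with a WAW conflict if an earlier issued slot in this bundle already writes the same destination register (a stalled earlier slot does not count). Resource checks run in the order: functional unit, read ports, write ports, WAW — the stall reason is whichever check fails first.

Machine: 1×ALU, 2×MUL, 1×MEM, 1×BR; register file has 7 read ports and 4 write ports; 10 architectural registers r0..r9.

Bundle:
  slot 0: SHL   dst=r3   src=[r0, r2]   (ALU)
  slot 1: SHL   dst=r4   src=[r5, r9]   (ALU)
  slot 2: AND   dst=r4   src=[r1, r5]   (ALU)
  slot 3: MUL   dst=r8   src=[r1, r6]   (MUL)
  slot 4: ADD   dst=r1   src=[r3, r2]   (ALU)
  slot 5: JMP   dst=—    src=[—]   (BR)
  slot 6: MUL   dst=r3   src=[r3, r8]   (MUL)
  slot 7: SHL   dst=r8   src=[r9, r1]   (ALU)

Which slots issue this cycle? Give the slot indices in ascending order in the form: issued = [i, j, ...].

issued = [0, 3, 5]

[0] ALU needs rd=2 wr=1: ok; after: ALU=0 MUL=2 MEM=1 BR=1, R=5, W=3
[1] ALU needs rd=2 wr=1: FU; after: ALU=0 MUL=2 MEM=1 BR=1, R=5, W=3
[2] ALU needs rd=2 wr=1: FU; after: ALU=0 MUL=2 MEM=1 BR=1, R=5, W=3
[3] MUL needs rd=2 wr=1: ok; after: ALU=0 MUL=1 MEM=1 BR=1, R=3, W=2
[4] ALU needs rd=2 wr=1: FU; after: ALU=0 MUL=1 MEM=1 BR=1, R=3, W=2
[5] BR needs rd=0 wr=0: ok; after: ALU=0 MUL=1 MEM=1 BR=0, R=3, W=2
[6] MUL needs rd=2 wr=1: WAW; after: ALU=0 MUL=1 MEM=1 BR=0, R=3, W=2
[7] ALU needs rd=2 wr=1: FU; after: ALU=0 MUL=1 MEM=1 BR=0, R=3, W=2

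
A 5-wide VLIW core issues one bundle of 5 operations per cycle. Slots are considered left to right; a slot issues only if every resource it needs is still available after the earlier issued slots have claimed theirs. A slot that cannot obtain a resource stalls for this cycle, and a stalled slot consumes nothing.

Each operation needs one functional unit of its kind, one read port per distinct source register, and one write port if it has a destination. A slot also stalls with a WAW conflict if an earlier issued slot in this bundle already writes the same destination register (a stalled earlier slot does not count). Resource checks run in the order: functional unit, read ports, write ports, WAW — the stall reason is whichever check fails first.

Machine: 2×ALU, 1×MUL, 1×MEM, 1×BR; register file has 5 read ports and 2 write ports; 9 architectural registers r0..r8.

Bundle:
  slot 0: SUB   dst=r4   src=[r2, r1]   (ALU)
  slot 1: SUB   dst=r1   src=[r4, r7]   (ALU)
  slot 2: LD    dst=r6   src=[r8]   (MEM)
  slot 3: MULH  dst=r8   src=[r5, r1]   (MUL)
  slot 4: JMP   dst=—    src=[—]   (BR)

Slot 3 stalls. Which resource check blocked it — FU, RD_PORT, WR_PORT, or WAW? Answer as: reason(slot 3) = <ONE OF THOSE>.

reason(slot 3) = RD_PORT

  0. ALU→r4 ⇒ go  {1A/1Mu/1Ld/1B | 3r 1w}
  1. ALU→r1 ⇒ go  {0A/1Mu/1Ld/1B | 1r 0w}
  2. MEM→r6 ⇒ no(WR_PORT)  {0A/1Mu/1Ld/1B | 1r 0w}
  3. MUL→r8 ⇒ no(RD_PORT)  {0A/1Mu/1Ld/1B | 1r 0w}
  4. BR ⇒ go  {0A/1Mu/1Ld/0B | 1r 0w}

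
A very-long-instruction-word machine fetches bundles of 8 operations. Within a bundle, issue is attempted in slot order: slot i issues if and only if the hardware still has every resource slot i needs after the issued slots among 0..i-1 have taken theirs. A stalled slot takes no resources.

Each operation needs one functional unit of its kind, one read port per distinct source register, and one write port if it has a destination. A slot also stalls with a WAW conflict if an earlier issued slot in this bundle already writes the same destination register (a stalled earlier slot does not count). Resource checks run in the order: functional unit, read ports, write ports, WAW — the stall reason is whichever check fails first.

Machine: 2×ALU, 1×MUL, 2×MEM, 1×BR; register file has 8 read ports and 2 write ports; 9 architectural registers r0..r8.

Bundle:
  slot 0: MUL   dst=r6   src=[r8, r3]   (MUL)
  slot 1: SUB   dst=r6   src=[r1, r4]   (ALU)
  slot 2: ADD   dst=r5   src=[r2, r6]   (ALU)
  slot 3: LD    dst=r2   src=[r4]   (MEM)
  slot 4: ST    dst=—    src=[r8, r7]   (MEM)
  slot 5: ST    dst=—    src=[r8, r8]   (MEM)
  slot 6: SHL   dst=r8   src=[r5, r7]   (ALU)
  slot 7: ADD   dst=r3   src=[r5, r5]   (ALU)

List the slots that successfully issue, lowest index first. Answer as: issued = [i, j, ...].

issued = [0, 2, 4, 5]

slot 0 (MUL): ISSUE — free A2,Mu0,Ld2,B1 rp6 wp1
slot 1 (ALU): stall WAW — free A2,Mu0,Ld2,B1 rp6 wp1
slot 2 (ALU): ISSUE — free A1,Mu0,Ld2,B1 rp4 wp0
slot 3 (MEM): stall WR_PORT — free A1,Mu0,Ld2,B1 rp4 wp0
slot 4 (MEM): ISSUE — free A1,Mu0,Ld1,B1 rp2 wp0
slot 5 (MEM): ISSUE — free A1,Mu0,Ld0,B1 rp1 wp0
slot 6 (ALU): stall RD_PORT — free A1,Mu0,Ld0,B1 rp1 wp0
slot 7 (ALU): stall WR_PORT — free A1,Mu0,Ld0,B1 rp1 wp0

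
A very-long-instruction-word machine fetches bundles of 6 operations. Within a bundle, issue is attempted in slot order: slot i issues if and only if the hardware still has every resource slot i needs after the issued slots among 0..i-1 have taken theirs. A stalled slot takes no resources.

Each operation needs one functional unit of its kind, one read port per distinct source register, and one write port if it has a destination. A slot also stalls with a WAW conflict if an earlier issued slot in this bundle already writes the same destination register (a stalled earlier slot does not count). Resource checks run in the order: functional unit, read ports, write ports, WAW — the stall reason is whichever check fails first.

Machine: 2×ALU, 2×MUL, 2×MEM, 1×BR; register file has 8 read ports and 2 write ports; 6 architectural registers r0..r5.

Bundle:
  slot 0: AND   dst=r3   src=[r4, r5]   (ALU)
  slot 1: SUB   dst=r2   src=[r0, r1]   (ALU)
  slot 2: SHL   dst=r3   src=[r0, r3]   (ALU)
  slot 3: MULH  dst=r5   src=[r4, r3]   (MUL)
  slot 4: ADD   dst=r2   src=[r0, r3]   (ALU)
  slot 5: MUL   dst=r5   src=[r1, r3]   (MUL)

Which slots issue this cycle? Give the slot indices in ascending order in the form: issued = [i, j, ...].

  0. ALU→r3 ⇒ go  {1A/2Mu/2Ld/1B | 6r 1w}
  1. ALU→r2 ⇒ go  {0A/2Mu/2Ld/1B | 4r 0w}
  2. ALU→r3 ⇒ no(FU)  {0A/2Mu/2Ld/1B | 4r 0w}
  3. MUL→r5 ⇒ no(WR_PORT)  {0A/2Mu/2Ld/1B | 4r 0w}
  4. ALU→r2 ⇒ no(FU)  {0A/2Mu/2Ld/1B | 4r 0w}
  5. MUL→r5 ⇒ no(WR_PORT)  {0A/2Mu/2Ld/1B | 4r 0w}

issued = [0, 1]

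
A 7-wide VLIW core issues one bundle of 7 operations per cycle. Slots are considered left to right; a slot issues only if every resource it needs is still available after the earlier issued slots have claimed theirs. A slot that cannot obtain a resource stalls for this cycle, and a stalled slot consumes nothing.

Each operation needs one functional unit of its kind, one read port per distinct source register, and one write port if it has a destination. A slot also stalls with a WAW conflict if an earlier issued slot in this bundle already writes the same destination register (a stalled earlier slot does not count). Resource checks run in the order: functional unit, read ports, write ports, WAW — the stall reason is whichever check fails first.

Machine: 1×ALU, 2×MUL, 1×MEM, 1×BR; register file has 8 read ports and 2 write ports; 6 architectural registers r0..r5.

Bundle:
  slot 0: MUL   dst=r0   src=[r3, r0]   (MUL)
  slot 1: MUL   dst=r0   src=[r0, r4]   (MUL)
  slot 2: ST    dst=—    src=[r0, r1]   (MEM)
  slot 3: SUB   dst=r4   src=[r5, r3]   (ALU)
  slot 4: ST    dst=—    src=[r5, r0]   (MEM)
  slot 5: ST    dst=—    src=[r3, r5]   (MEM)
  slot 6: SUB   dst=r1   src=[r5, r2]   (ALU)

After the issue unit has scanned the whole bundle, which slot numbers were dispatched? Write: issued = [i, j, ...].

[0] MUL needs rd=2 wr=1: ok; after: ALU=1 MUL=1 MEM=1 BR=1, R=6, W=1
[1] MUL needs rd=2 wr=1: WAW; after: ALU=1 MUL=1 MEM=1 BR=1, R=6, W=1
[2] MEM needs rd=2 wr=0: ok; after: ALU=1 MUL=1 MEM=0 BR=1, R=4, W=1
[3] ALU needs rd=2 wr=1: ok; after: ALU=0 MUL=1 MEM=0 BR=1, R=2, W=0
[4] MEM needs rd=2 wr=0: FU; after: ALU=0 MUL=1 MEM=0 BR=1, R=2, W=0
[5] MEM needs rd=2 wr=0: FU; after: ALU=0 MUL=1 MEM=0 BR=1, R=2, W=0
[6] ALU needs rd=2 wr=1: FU; after: ALU=0 MUL=1 MEM=0 BR=1, R=2, W=0

issued = [0, 2, 3]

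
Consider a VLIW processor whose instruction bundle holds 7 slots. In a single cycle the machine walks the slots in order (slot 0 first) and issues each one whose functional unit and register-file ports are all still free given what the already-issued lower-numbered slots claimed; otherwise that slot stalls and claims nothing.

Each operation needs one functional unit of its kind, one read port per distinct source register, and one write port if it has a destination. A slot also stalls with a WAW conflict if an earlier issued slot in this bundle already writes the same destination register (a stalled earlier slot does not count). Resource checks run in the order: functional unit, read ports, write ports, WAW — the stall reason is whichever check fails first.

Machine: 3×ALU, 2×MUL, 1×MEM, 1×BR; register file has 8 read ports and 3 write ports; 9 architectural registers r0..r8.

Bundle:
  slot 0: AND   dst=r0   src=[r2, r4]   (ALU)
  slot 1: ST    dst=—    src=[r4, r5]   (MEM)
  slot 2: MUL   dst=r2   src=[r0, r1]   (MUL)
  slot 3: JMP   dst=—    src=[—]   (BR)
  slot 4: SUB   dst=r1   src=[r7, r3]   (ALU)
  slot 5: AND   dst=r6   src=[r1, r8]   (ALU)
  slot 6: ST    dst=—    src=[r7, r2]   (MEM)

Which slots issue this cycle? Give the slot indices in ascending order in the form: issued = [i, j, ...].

issued = [0, 1, 2, 3, 4]

(0) want 1×ALU +2rd +1wr — yes → AL2|MU2|ME1|BR1|rd6|wr2
(1) want 1×MEM +2rd +0wr — yes → AL2|MU2|ME0|BR1|rd4|wr2
(2) want 1×MUL +2rd +1wr — yes → AL2|MU1|ME0|BR1|rd2|wr1
(3) want 1×BR +0rd +0wr — yes → AL2|MU1|ME0|BR0|rd2|wr1
(4) want 1×ALU +2rd +1wr — yes → AL1|MU1|ME0|BR0|rd0|wr0
(5) want 1×ALU +2rd +1wr — RD_PORT → AL1|MU1|ME0|BR0|rd0|wr0
(6) want 1×MEM +2rd +0wr — FU → AL1|MU1|ME0|BR0|rd0|wr0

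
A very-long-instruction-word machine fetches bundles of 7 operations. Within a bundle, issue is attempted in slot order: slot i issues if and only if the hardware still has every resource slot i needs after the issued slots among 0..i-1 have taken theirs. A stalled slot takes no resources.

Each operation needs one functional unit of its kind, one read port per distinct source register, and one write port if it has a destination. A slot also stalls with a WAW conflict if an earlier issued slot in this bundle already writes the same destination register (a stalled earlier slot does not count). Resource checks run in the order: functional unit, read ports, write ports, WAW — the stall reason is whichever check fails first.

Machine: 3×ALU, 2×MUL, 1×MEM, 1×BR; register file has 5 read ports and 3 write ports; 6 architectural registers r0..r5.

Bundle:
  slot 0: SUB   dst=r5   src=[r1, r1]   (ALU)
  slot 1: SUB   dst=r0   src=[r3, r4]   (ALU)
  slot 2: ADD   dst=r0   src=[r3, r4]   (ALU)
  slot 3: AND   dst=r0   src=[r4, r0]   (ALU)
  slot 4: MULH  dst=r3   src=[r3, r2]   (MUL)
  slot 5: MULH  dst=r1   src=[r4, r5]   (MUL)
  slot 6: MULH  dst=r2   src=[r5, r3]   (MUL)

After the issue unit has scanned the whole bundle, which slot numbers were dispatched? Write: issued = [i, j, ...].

slot 0 (ALU): ISSUE — free A2,Mu2,Ld1,B1 rp4 wp2
slot 1 (ALU): ISSUE — free A1,Mu2,Ld1,B1 rp2 wp1
slot 2 (ALU): stall WAW — free A1,Mu2,Ld1,B1 rp2 wp1
slot 3 (ALU): stall WAW — free A1,Mu2,Ld1,B1 rp2 wp1
slot 4 (MUL): ISSUE — free A1,Mu1,Ld1,B1 rp0 wp0
slot 5 (MUL): stall RD_PORT — free A1,Mu1,Ld1,B1 rp0 wp0
slot 6 (MUL): stall RD_PORT — free A1,Mu1,Ld1,B1 rp0 wp0

issued = [0, 1, 4]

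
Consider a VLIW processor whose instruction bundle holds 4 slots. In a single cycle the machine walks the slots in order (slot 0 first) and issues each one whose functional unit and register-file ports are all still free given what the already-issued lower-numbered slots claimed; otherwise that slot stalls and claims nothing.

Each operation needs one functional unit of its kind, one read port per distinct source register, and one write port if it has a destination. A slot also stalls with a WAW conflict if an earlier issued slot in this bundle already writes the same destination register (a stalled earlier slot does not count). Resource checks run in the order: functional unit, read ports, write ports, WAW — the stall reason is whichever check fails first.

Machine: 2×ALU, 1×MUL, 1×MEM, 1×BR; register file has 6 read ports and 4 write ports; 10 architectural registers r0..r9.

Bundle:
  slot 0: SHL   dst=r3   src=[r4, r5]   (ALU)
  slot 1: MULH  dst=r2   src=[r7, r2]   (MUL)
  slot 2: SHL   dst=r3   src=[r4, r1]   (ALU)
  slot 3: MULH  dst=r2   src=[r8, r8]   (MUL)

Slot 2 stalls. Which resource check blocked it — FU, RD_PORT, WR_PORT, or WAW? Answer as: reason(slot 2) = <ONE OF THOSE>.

reason(slot 2) = WAW

  0. ALU→r3 ⇒ go  {1A/1Mu/1Ld/1B | 4r 3w}
  1. MUL→r2 ⇒ go  {1A/0Mu/1Ld/1B | 2r 2w}
  2. ALU→r3 ⇒ no(WAW)  {1A/0Mu/1Ld/1B | 2r 2w}
  3. MUL→r2 ⇒ no(FU)  {1A/0Mu/1Ld/1B | 2r 2w}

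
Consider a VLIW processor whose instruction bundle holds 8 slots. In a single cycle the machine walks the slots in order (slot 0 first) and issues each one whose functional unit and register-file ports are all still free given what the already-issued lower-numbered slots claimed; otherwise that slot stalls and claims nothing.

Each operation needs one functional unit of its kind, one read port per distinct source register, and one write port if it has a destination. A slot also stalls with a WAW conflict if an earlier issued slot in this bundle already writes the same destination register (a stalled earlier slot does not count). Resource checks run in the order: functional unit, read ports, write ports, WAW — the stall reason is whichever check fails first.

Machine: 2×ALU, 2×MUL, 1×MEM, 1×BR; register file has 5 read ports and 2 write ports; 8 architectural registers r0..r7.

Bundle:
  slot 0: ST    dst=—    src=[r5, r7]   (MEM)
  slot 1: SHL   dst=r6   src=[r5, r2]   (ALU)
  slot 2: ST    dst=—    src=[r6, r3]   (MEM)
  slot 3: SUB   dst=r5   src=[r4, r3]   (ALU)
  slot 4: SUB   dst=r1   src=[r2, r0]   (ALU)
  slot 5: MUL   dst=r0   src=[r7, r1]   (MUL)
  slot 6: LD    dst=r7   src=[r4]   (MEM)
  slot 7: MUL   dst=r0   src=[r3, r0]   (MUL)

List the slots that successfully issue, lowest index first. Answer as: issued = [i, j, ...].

[0] MEM needs rd=2 wr=0: ok; after: ALU=2 MUL=2 MEM=0 BR=1, R=3, W=2
[1] ALU needs rd=2 wr=1: ok; after: ALU=1 MUL=2 MEM=0 BR=1, R=1, W=1
[2] MEM needs rd=2 wr=0: FU; after: ALU=1 MUL=2 MEM=0 BR=1, R=1, W=1
[3] ALU needs rd=2 wr=1: RD_PORT; after: ALU=1 MUL=2 MEM=0 BR=1, R=1, W=1
[4] ALU needs rd=2 wr=1: RD_PORT; after: ALU=1 MUL=2 MEM=0 BR=1, R=1, W=1
[5] MUL needs rd=2 wr=1: RD_PORT; after: ALU=1 MUL=2 MEM=0 BR=1, R=1, W=1
[6] MEM needs rd=1 wr=1: FU; after: ALU=1 MUL=2 MEM=0 BR=1, R=1, W=1
[7] MUL needs rd=2 wr=1: RD_PORT; after: ALU=1 MUL=2 MEM=0 BR=1, R=1, W=1

issued = [0, 1]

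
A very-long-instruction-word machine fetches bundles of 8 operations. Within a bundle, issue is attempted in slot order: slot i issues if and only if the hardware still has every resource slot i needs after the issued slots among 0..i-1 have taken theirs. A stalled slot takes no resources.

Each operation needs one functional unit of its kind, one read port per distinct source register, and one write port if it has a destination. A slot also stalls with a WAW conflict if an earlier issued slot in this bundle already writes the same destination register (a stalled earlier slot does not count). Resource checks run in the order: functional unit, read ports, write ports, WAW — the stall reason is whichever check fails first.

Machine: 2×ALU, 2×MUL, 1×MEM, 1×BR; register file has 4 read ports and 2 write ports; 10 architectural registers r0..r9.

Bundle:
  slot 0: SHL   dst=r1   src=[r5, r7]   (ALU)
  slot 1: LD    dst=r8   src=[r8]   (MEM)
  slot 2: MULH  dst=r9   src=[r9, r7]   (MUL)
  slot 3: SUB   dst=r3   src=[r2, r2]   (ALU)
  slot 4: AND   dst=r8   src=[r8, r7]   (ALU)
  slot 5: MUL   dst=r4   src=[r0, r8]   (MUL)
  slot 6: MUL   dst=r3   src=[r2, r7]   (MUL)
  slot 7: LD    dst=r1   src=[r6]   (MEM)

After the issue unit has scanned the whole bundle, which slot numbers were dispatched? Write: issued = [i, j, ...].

(0) want 1×ALU +2rd +1wr — yes → AL1|MU2|ME1|BR1|rd2|wr1
(1) want 1×MEM +1rd +1wr — yes → AL1|MU2|ME0|BR1|rd1|wr0
(2) want 1×MUL +2rd +1wr — RD_PORT → AL1|MU2|ME0|BR1|rd1|wr0
(3) want 1×ALU +1rd +1wr — WR_PORT → AL1|MU2|ME0|BR1|rd1|wr0
(4) want 1×ALU +2rd +1wr — RD_PORT → AL1|MU2|ME0|BR1|rd1|wr0
(5) want 1×MUL +2rd +1wr — RD_PORT → AL1|MU2|ME0|BR1|rd1|wr0
(6) want 1×MUL +2rd +1wr — RD_PORT → AL1|MU2|ME0|BR1|rd1|wr0
(7) want 1×MEM +1rd +1wr — FU → AL1|MU2|ME0|BR1|rd1|wr0

issued = [0, 1]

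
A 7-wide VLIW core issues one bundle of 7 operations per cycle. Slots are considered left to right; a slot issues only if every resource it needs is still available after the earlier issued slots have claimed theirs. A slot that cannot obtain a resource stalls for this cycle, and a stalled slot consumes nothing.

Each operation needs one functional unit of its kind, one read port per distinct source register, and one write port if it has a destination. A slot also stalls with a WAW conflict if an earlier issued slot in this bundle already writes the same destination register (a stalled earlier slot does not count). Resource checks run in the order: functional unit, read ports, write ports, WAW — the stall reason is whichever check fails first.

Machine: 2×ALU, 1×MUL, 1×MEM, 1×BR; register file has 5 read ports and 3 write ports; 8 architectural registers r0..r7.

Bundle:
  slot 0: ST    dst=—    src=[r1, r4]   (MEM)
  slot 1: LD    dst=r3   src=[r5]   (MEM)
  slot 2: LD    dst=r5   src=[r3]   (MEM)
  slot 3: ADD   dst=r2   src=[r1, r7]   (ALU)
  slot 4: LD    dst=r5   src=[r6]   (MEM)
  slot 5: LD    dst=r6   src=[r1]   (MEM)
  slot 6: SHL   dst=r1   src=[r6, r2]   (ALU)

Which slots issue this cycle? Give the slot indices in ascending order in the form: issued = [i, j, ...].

issued = [0, 3]

#0 MEM src=r1,r4 dispatched  <A:2 Mu:1 Ld:0 B:1 rd:3 wr:3>
#1 MEM src=r5 held:FU  <A:2 Mu:1 Ld:0 B:1 rd:3 wr:3>
#2 MEM src=r3 held:FU  <A:2 Mu:1 Ld:0 B:1 rd:3 wr:3>
#3 ALU src=r1,r7 dispatched  <A:1 Mu:1 Ld:0 B:1 rd:1 wr:2>
#4 MEM src=r6 held:FU  <A:1 Mu:1 Ld:0 B:1 rd:1 wr:2>
#5 MEM src=r1 held:FU  <A:1 Mu:1 Ld:0 B:1 rd:1 wr:2>
#6 ALU src=r6,r2 held:RD_PORT  <A:1 Mu:1 Ld:0 B:1 rd:1 wr:2>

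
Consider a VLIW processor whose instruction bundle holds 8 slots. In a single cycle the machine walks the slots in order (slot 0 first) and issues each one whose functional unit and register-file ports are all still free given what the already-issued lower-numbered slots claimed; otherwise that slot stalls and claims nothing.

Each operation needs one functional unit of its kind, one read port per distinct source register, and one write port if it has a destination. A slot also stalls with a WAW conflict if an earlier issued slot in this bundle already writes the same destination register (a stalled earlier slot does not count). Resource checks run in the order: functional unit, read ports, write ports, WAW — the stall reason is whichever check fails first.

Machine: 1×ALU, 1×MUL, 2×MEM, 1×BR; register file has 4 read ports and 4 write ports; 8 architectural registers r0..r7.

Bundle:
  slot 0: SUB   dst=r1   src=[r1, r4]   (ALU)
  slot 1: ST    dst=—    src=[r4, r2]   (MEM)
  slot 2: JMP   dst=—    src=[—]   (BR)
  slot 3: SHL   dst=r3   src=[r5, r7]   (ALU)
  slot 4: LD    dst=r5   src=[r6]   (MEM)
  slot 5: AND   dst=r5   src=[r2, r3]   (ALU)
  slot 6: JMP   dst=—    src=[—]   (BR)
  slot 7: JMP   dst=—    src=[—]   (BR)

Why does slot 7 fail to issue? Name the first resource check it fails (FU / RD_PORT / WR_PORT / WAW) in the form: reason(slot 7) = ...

(0) want 1×ALU +2rd +1wr — yes → AL0|MU1|ME2|BR1|rd2|wr3
(1) want 1×MEM +2rd +0wr — yes → AL0|MU1|ME1|BR1|rd0|wr3
(2) want 1×BR +0rd +0wr — yes → AL0|MU1|ME1|BR0|rd0|wr3
(3) want 1×ALU +2rd +1wr — FU → AL0|MU1|ME1|BR0|rd0|wr3
(4) want 1×MEM +1rd +1wr — RD_PORT → AL0|MU1|ME1|BR0|rd0|wr3
(5) want 1×ALU +2rd +1wr — FU → AL0|MU1|ME1|BR0|rd0|wr3
(6) want 1×BR +0rd +0wr — FU → AL0|MU1|ME1|BR0|rd0|wr3
(7) want 1×BR +0rd +0wr — FU → AL0|MU1|ME1|BR0|rd0|wr3

reason(slot 7) = FU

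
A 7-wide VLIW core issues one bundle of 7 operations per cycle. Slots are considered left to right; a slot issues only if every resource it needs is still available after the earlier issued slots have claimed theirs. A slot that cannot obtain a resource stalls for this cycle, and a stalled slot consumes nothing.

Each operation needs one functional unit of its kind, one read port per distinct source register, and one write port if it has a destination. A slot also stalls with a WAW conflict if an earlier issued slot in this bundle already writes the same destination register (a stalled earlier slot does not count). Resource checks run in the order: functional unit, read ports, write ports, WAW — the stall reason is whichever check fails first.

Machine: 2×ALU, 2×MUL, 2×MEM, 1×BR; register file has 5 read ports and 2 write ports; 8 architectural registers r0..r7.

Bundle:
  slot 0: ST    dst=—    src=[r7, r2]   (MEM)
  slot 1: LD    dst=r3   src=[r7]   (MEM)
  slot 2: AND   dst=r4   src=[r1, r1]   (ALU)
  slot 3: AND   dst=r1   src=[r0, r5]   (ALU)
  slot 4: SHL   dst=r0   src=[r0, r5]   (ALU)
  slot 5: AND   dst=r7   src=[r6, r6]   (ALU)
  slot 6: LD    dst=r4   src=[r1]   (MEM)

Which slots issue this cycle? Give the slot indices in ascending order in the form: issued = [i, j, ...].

slot 0 (MEM): ISSUE — free A2,Mu2,Ld1,B1 rp3 wp2
slot 1 (MEM): ISSUE — free A2,Mu2,Ld0,B1 rp2 wp1
slot 2 (ALU): ISSUE — free A1,Mu2,Ld0,B1 rp1 wp0
slot 3 (ALU): stall RD_PORT — free A1,Mu2,Ld0,B1 rp1 wp0
slot 4 (ALU): stall RD_PORT — free A1,Mu2,Ld0,B1 rp1 wp0
slot 5 (ALU): stall WR_PORT — free A1,Mu2,Ld0,B1 rp1 wp0
slot 6 (MEM): stall FU — free A1,Mu2,Ld0,B1 rp1 wp0

issued = [0, 1, 2]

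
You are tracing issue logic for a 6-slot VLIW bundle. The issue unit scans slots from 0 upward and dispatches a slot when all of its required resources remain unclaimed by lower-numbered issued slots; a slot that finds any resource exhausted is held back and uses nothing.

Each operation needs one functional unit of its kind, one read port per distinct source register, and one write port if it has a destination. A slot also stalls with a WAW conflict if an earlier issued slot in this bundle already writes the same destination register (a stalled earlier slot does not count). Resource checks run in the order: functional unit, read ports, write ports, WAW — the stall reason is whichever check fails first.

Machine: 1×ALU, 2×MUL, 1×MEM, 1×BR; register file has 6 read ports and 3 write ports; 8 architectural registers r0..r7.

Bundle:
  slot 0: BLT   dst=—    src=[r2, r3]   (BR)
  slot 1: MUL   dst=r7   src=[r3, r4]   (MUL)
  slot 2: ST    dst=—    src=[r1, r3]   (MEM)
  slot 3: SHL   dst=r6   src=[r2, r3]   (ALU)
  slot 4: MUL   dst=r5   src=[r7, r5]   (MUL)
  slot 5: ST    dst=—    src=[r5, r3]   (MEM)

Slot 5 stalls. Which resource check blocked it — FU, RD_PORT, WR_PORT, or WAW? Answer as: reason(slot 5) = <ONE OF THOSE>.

reason(slot 5) = FU

[0] BR needs rd=2 wr=0: ok; after: ALU=1 MUL=2 MEM=1 BR=0, R=4, W=3
[1] MUL needs rd=2 wr=1: ok; after: ALU=1 MUL=1 MEM=1 BR=0, R=2, W=2
[2] MEM needs rd=2 wr=0: ok; after: ALU=1 MUL=1 MEM=0 BR=0, R=0, W=2
[3] ALU needs rd=2 wr=1: RD_PORT; after: ALU=1 MUL=1 MEM=0 BR=0, R=0, W=2
[4] MUL needs rd=2 wr=1: RD_PORT; after: ALU=1 MUL=1 MEM=0 BR=0, R=0, W=2
[5] MEM needs rd=2 wr=0: FU; after: ALU=1 MUL=1 MEM=0 BR=0, R=0, W=2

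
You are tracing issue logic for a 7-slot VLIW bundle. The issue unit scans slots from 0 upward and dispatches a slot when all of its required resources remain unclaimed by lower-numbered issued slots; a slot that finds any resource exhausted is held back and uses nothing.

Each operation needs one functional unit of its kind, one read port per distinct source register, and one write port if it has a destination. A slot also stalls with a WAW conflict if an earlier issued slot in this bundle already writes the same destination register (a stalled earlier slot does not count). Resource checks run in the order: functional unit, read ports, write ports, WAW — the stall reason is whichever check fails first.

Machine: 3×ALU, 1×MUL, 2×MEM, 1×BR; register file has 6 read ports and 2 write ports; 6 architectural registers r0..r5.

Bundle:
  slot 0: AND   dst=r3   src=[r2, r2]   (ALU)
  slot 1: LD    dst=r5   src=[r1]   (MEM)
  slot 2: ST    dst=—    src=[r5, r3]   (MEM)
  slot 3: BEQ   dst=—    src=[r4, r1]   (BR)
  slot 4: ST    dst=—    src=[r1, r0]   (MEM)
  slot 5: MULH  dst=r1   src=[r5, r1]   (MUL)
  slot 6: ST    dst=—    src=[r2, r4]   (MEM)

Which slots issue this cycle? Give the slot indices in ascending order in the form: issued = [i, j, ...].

  0. ALU→r3 ⇒ go  {2A/1Mu/2Ld/1B | 5r 1w}
  1. MEM→r5 ⇒ go  {2A/1Mu/1Ld/1B | 4r 0w}
  2. MEM ⇒ go  {2A/1Mu/0Ld/1B | 2r 0w}
  3. BR ⇒ go  {2A/1Mu/0Ld/0B | 0r 0w}
  4. MEM ⇒ no(FU)  {2A/1Mu/0Ld/0B | 0r 0w}
  5. MUL→r1 ⇒ no(RD_PORT)  {2A/1Mu/0Ld/0B | 0r 0w}
  6. MEM ⇒ no(FU)  {2A/1Mu/0Ld/0B | 0r 0w}

issued = [0, 1, 2, 3]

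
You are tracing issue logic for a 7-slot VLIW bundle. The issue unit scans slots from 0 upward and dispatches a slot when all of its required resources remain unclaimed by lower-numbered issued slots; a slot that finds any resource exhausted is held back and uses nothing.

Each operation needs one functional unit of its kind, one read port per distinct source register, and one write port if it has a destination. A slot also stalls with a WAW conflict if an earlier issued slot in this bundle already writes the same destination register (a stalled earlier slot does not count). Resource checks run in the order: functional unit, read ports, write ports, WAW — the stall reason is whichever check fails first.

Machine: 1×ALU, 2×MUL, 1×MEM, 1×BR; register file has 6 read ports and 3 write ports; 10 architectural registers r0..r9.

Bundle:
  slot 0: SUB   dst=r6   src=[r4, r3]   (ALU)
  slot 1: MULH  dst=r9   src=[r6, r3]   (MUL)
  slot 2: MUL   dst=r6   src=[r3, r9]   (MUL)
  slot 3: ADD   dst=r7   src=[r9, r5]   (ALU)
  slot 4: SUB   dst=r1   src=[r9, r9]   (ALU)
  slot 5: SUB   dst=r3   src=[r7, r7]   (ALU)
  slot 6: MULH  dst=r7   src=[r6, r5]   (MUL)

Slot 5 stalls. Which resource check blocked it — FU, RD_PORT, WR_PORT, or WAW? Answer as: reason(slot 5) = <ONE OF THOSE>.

slot 0 (ALU): ISSUE — free A0,Mu2,Ld1,B1 rp4 wp2
slot 1 (MUL): ISSUE — free A0,Mu1,Ld1,B1 rp2 wp1
slot 2 (MUL): stall WAW — free A0,Mu1,Ld1,B1 rp2 wp1
slot 3 (ALU): stall FU — free A0,Mu1,Ld1,B1 rp2 wp1
slot 4 (ALU): stall FU — free A0,Mu1,Ld1,B1 rp2 wp1
slot 5 (ALU): stall FU — free A0,Mu1,Ld1,B1 rp2 wp1
slot 6 (MUL): ISSUE — free A0,Mu0,Ld1,B1 rp0 wp0

reason(slot 5) = FU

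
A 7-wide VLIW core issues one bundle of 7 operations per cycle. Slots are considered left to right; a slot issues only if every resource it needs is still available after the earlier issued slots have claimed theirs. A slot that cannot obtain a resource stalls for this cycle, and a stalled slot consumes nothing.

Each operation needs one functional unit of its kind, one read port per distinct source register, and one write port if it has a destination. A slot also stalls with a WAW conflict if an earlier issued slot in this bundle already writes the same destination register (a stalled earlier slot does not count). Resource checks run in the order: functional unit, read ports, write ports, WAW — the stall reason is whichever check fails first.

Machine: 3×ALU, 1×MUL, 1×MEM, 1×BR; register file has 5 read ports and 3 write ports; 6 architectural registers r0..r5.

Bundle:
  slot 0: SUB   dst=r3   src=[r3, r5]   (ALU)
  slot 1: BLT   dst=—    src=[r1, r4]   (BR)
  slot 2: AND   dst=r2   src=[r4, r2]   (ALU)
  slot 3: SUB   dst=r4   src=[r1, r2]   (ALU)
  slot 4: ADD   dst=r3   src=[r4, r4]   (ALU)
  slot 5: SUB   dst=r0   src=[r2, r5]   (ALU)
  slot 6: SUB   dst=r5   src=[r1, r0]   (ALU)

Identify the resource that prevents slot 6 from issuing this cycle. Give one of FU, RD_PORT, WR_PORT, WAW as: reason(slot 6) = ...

[0] ALU needs rd=2 wr=1: ok; after: ALU=2 MUL=1 MEM=1 BR=1, R=3, W=2
[1] BR needs rd=2 wr=0: ok; after: ALU=2 MUL=1 MEM=1 BR=0, R=1, W=2
[2] ALU needs rd=2 wr=1: RD_PORT; after: ALU=2 MUL=1 MEM=1 BR=0, R=1, W=2
[3] ALU needs rd=2 wr=1: RD_PORT; after: ALU=2 MUL=1 MEM=1 BR=0, R=1, W=2
[4] ALU needs rd=1 wr=1: WAW; after: ALU=2 MUL=1 MEM=1 BR=0, R=1, W=2
[5] ALU needs rd=2 wr=1: RD_PORT; after: ALU=2 MUL=1 MEM=1 BR=0, R=1, W=2
[6] ALU needs rd=2 wr=1: RD_PORT; after: ALU=2 MUL=1 MEM=1 BR=0, R=1, W=2

reason(slot 6) = RD_PORT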